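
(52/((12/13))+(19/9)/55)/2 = 13952/495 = 28.19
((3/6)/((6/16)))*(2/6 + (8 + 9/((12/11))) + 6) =271/9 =30.11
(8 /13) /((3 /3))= 8 /13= 0.62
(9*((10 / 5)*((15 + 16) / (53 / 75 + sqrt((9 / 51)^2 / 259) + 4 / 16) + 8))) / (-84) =-373652310378 / 43152144133 + 213435000*sqrt(259) / 43152144133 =-8.58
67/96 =0.70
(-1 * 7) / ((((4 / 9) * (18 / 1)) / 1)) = -7 / 8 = -0.88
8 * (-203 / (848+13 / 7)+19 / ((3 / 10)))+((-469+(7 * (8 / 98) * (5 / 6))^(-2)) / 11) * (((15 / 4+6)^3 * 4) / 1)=-156080.55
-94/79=-1.19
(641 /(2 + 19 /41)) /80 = 26281 /8080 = 3.25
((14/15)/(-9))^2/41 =196/747225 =0.00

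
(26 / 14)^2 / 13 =13 / 49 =0.27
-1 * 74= -74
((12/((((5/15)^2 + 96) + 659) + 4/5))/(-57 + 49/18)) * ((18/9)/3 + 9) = -0.00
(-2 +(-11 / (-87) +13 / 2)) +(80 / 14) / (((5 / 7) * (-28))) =5287 / 1218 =4.34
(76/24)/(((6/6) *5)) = 19/30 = 0.63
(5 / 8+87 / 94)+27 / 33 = 2.37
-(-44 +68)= -24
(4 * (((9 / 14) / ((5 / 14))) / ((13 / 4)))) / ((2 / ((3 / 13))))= 216 / 845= 0.26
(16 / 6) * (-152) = -1216 / 3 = -405.33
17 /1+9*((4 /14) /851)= 17.00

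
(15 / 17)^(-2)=289 / 225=1.28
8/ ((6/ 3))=4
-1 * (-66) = 66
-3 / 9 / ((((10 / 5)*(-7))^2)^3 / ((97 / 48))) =-97 / 1084253184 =-0.00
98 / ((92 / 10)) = 245 / 23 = 10.65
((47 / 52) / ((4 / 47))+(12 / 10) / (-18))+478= 1524287 / 3120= 488.55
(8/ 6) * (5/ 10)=2/ 3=0.67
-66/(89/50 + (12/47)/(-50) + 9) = -6.13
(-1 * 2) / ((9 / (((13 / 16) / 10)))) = -13 / 720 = -0.02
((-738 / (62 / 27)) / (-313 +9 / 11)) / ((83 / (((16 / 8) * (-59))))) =-6465987 / 4417841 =-1.46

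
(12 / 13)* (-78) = -72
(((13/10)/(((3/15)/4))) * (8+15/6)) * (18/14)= 351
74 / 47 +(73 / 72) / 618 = 3296135 / 2091312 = 1.58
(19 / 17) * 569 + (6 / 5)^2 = 637.38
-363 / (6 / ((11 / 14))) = -1331 / 28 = -47.54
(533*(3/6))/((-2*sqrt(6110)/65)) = -533*sqrt(6110)/376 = -110.81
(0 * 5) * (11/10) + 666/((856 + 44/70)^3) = 1586375/1497301619676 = 0.00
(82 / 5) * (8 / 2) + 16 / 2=368 / 5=73.60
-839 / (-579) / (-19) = -839 / 11001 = -0.08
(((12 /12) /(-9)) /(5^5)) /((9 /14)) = -14 /253125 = -0.00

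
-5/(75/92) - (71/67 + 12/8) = -17473/2010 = -8.69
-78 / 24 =-13 / 4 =-3.25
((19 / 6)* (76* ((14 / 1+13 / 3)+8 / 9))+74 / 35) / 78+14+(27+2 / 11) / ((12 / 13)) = 102.78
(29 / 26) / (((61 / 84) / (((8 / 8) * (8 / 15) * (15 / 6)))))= 1624 / 793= 2.05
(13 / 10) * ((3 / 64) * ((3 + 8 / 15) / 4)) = 689 / 12800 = 0.05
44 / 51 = 0.86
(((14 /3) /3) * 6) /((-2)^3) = -7 /6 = -1.17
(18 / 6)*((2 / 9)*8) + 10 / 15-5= 1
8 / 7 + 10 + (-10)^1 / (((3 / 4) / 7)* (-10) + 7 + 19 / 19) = 6586 / 679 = 9.70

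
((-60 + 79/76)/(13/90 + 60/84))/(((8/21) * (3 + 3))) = -9880605/328928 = -30.04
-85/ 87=-0.98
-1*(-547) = 547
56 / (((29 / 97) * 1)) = 5432 / 29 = 187.31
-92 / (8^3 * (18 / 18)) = -23 / 128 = -0.18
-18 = -18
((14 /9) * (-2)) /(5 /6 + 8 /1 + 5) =-56 /249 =-0.22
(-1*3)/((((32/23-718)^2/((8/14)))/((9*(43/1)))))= -68241/52822063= -0.00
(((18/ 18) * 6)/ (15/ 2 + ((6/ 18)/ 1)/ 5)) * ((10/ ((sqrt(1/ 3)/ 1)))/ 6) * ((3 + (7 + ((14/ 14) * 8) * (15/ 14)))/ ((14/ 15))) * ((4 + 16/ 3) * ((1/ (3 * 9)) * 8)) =1040000 * sqrt(3)/ 14301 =125.96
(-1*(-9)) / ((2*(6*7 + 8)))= 9 / 100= 0.09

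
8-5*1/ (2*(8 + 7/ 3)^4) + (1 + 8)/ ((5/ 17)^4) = 1397636110813/ 1154401250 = 1210.70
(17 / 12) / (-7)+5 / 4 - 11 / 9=-11 / 63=-0.17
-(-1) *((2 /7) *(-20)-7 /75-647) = -342724 /525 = -652.81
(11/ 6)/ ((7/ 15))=55/ 14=3.93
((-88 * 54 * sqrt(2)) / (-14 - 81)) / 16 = 297 * sqrt(2) / 95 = 4.42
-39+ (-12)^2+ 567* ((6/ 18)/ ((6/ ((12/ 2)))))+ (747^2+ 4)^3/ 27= 173753255478916135/ 27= 6435305758478375.37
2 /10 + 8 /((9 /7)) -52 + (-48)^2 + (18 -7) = 102124 /45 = 2269.42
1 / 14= 0.07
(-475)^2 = 225625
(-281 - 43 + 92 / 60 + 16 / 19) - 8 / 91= -8343613 / 25935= -321.71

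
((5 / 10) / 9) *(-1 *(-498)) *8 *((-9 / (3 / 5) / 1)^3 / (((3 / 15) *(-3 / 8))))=9960000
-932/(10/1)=-466/5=-93.20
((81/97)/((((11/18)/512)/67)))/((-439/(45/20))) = -112534272/468413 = -240.25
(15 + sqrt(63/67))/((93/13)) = 13 *sqrt(469)/2077 + 65/31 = 2.23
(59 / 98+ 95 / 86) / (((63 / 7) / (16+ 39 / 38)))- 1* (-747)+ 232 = 353894069 / 360297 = 982.23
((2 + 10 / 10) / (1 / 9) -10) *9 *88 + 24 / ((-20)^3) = 13463997 / 1000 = 13464.00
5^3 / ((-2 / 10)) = -625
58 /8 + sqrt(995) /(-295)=29 /4 - sqrt(995) /295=7.14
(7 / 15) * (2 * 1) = 14 / 15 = 0.93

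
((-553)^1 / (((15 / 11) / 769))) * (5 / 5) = -4677827 / 15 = -311855.13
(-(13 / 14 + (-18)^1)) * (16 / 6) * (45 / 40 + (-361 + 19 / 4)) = -226333 / 14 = -16166.64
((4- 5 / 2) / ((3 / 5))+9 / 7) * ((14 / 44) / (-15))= -53 / 660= -0.08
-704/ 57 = -12.35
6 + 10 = 16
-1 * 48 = -48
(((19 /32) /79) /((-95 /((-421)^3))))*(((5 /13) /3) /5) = 74618461 /492960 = 151.37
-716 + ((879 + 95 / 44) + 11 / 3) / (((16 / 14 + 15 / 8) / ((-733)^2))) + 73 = 878548820651 / 5577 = 157530719.14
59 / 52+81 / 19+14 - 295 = -275.60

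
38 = 38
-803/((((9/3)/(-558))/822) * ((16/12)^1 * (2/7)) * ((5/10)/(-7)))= -4511881143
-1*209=-209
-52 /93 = -0.56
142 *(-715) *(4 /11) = -36920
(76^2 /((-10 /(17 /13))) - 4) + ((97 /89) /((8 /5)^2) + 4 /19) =-5337027909 /7034560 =-758.69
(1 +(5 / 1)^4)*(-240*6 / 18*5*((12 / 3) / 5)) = -200320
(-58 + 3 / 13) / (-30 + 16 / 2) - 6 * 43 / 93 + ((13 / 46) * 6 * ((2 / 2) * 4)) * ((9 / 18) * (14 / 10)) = 4689611 / 1019590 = 4.60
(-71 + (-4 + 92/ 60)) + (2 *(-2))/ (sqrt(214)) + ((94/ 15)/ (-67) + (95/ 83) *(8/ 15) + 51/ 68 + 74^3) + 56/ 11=495677043773/ 1223420-2 *sqrt(214)/ 107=405156.62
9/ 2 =4.50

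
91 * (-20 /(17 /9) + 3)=-11739 /17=-690.53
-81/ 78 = -27/ 26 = -1.04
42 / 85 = 0.49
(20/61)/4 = 0.08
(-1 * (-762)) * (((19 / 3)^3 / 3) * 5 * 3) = 8710930 / 9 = 967881.11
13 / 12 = 1.08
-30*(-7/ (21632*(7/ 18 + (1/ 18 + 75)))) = 135/ 1049152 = 0.00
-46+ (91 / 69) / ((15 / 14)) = -44.77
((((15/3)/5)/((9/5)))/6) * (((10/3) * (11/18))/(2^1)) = 275/2916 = 0.09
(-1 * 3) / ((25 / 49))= -147 / 25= -5.88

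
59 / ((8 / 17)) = 1003 / 8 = 125.38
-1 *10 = -10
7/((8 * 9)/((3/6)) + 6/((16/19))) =56/1209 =0.05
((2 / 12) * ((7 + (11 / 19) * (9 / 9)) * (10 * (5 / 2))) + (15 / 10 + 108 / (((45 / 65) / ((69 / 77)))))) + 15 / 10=255105 / 1463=174.37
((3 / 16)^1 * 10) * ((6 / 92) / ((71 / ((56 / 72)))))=35 / 26128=0.00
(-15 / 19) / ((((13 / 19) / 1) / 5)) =-75 / 13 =-5.77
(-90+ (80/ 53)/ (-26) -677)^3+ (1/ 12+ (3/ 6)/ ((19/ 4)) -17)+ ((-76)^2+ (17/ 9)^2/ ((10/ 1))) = -4543656003243132464477/ 10067607629820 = -451314370.83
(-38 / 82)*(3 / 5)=-0.28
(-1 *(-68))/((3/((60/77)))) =1360/77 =17.66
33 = 33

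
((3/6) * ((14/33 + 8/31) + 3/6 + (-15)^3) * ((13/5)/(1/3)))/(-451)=89736803/3075820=29.17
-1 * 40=-40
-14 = -14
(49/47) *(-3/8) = -147/376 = -0.39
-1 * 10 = -10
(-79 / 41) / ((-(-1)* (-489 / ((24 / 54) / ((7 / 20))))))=6320 / 1263087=0.01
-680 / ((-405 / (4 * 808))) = 439552 / 81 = 5426.57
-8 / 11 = -0.73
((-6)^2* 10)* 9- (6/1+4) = 3230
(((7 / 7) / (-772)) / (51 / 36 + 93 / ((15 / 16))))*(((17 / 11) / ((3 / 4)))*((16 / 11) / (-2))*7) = 19040 / 140982061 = 0.00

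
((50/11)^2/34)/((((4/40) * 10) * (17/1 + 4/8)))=500/14399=0.03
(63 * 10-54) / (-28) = -144 / 7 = -20.57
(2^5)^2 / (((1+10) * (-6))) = -512 / 33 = -15.52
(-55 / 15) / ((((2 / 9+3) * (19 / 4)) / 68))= -8976 / 551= -16.29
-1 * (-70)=70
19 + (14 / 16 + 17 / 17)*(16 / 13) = 277 / 13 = 21.31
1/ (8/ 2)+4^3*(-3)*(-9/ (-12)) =-575/ 4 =-143.75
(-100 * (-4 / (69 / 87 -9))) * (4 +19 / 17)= -249.43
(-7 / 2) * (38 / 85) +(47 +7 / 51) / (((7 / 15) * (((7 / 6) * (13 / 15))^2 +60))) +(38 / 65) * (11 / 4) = 2597151373 / 1529305414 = 1.70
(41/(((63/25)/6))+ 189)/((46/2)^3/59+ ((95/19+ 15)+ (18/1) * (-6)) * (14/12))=355121/128303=2.77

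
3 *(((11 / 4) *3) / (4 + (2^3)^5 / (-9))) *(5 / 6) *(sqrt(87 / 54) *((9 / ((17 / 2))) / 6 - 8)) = 9405 *sqrt(58) / 1271872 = 0.06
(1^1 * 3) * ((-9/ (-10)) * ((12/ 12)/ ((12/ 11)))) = 99/ 40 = 2.48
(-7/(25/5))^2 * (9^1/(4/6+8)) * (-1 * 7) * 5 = -9261/130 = -71.24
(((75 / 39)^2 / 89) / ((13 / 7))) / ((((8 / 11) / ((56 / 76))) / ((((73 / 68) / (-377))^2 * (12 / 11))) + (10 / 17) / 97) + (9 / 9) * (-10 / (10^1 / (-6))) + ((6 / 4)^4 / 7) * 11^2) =0.00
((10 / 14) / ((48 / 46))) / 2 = 115 / 336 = 0.34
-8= -8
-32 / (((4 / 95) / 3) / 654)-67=-1491187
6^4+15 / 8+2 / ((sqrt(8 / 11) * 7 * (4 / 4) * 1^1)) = sqrt(22) / 14+10383 / 8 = 1298.21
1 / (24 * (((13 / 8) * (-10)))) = -1 / 390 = -0.00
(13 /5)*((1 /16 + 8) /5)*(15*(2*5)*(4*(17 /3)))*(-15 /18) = -47515 /4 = -11878.75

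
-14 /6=-7 /3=-2.33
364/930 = 0.39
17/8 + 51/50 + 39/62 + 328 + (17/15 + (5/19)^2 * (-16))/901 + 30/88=22101720030817/66548400600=332.11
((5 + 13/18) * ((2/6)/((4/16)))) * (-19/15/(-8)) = 1957/1620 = 1.21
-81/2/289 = -81/578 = -0.14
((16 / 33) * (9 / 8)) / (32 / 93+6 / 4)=1116 / 3773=0.30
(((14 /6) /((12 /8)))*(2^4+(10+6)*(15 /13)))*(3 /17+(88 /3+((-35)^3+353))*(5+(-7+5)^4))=-95145481088 /1989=-47835837.65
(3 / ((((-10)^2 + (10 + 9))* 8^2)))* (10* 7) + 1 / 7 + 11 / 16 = 3267 / 3808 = 0.86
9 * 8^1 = 72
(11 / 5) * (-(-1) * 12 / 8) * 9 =297 / 10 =29.70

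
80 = 80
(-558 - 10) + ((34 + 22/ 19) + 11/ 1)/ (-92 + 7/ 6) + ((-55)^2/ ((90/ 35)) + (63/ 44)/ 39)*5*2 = 298408888477/ 26653770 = 11195.75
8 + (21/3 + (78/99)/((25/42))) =4489/275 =16.32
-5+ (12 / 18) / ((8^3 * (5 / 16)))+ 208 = 48721 / 240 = 203.00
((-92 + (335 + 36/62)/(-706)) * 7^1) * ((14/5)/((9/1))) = -19834367/98487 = -201.39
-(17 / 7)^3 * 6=-29478 / 343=-85.94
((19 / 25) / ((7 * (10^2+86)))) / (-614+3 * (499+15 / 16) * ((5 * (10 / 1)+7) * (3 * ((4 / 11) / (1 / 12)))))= 209 / 400485662850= 0.00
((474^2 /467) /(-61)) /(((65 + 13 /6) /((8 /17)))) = -10784448 /195164437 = -0.06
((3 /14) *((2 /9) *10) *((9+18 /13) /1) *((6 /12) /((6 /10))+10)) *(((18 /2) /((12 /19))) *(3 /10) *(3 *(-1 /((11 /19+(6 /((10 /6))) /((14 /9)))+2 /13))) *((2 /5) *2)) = -9503325 /52684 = -180.38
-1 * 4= -4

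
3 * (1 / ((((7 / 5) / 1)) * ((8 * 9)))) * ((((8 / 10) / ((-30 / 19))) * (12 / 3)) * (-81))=171 / 35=4.89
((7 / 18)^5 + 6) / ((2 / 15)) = 56771075 / 1259712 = 45.07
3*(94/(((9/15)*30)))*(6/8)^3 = 423/64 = 6.61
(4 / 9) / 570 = 2 / 2565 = 0.00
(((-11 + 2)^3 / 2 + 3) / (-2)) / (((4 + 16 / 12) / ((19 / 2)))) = 41211 / 128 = 321.96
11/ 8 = 1.38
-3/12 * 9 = -9/4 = -2.25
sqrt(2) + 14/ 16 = 7/ 8 + sqrt(2) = 2.29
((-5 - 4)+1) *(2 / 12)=-1.33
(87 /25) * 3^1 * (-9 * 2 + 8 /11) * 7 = -69426 /55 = -1262.29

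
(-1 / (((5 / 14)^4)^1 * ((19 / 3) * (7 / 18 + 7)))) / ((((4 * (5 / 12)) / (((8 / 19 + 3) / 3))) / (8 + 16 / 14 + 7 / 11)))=-414427104 / 47155625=-8.79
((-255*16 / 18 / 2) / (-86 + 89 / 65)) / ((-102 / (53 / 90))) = -3445 / 445581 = -0.01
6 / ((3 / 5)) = 10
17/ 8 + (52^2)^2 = 58492945/ 8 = 7311618.12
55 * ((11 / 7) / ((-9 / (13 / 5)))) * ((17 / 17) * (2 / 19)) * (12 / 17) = -12584 / 6783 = -1.86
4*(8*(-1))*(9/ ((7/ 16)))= -4608/ 7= -658.29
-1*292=-292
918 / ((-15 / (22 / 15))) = -2244 / 25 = -89.76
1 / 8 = 0.12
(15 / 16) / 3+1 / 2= 13 / 16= 0.81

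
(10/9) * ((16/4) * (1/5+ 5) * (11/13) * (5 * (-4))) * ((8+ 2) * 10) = -352000/9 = -39111.11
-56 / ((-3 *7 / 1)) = 8 / 3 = 2.67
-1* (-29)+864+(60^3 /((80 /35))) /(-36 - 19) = -9077 /11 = -825.18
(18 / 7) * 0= 0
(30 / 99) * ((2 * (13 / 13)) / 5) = 4 / 33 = 0.12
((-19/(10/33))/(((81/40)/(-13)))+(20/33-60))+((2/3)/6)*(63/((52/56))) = 1353910/3861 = 350.66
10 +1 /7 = 71 /7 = 10.14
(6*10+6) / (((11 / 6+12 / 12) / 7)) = 2772 / 17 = 163.06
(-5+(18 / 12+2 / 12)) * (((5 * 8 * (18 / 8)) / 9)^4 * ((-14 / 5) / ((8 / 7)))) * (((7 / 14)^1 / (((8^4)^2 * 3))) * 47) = 1439375 / 37748736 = 0.04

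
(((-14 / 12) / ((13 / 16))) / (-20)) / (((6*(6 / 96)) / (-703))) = -78736 / 585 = -134.59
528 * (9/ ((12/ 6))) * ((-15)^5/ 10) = -180427500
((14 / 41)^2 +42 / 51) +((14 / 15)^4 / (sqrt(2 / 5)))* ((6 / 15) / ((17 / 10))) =76832* sqrt(10) / 860625 +26866 / 28577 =1.22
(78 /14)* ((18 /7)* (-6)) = -4212 /49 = -85.96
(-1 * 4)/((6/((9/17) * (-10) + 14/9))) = 1144/459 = 2.49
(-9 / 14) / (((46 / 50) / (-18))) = 2025 / 161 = 12.58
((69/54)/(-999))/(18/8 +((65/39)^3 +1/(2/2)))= -2/12321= -0.00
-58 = -58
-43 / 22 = -1.95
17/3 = 5.67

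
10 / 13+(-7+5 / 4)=-259 / 52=-4.98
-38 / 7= -5.43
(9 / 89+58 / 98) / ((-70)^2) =1511 / 10684450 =0.00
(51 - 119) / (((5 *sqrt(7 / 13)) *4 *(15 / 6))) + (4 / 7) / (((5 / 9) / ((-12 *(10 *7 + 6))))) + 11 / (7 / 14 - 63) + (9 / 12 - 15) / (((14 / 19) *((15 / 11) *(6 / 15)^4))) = -167128987 / 112000 - 34 *sqrt(91) / 175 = -1494.08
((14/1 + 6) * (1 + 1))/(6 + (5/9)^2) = 3240/511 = 6.34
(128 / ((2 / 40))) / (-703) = -2560 / 703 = -3.64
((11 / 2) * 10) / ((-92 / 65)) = -3575 / 92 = -38.86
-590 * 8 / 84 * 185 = -218300 / 21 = -10395.24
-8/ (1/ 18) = -144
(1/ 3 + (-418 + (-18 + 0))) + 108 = -983/ 3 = -327.67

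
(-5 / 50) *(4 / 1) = -0.40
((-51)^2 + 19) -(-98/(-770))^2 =7925451/3025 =2619.98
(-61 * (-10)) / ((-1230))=-61 / 123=-0.50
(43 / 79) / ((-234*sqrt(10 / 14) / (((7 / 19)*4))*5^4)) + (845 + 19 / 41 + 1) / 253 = 3155 / 943 - 602*sqrt(35) / 548803125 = 3.35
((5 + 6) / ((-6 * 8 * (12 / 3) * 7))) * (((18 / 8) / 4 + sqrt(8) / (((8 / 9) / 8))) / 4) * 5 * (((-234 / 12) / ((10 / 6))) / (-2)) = -3861 * sqrt(2) / 3584 - 3861 / 114688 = -1.56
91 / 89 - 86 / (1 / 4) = -30525 / 89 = -342.98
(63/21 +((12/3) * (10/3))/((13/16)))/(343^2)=757/4588311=0.00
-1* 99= -99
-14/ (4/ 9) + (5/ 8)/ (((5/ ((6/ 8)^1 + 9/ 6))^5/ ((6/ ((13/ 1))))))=-31.49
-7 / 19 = -0.37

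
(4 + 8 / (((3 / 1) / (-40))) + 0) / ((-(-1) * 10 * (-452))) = 0.02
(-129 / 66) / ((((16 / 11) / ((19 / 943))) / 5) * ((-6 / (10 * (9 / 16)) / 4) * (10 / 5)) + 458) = -61275 / 14116892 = -0.00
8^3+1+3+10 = 526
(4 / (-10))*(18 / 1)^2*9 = -5832 / 5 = -1166.40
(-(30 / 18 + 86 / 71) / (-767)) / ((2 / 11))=6743 / 326742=0.02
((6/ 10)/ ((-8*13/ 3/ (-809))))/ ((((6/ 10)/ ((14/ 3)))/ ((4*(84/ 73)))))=475692/ 949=501.26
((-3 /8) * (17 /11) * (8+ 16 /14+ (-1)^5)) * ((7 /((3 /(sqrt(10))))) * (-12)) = 2907 * sqrt(10) /22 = 417.85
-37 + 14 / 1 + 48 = 25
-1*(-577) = 577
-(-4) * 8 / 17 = 32 / 17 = 1.88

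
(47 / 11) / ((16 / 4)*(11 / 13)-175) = -611 / 24541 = -0.02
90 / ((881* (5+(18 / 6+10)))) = 5 / 881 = 0.01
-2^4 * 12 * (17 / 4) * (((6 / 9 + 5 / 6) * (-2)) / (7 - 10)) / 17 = -48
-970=-970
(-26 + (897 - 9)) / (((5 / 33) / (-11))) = -312906 / 5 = -62581.20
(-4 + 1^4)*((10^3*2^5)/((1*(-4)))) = 24000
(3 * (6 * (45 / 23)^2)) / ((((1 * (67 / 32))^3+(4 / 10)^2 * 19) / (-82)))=-816168960000 / 1764998449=-462.42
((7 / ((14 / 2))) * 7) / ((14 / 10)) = 5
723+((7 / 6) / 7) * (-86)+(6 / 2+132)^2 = 56801 / 3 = 18933.67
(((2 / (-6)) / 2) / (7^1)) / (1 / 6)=-1 / 7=-0.14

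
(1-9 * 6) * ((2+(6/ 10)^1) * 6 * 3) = -12402/ 5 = -2480.40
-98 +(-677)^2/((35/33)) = 15121427/35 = 432040.77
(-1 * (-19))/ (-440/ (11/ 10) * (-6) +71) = 19/ 2471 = 0.01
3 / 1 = 3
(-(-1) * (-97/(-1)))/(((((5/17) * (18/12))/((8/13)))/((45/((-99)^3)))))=-26384/4204629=-0.01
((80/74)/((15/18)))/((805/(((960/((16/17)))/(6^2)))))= 272/5957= 0.05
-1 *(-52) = 52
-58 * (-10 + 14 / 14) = 522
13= 13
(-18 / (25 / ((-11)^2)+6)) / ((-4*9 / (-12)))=-726 / 751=-0.97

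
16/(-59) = -16/59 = -0.27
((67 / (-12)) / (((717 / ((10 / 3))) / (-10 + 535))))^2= 3436890625 / 18507204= 185.71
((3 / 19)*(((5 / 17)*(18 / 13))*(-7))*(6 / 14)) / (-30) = 0.01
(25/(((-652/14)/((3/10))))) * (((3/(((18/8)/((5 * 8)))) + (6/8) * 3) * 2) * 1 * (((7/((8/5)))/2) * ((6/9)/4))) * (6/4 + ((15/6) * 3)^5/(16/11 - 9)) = 2273958127525/110829568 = 20517.61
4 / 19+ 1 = 23 / 19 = 1.21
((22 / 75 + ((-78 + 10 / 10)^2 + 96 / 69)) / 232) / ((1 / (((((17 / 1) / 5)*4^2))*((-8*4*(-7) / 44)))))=19478740624 / 2751375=7079.64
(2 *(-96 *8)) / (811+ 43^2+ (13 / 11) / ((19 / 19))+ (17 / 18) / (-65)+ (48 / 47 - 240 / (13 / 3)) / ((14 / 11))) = -6503777280 / 11087133247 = -0.59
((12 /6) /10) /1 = 1 /5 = 0.20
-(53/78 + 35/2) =-709/39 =-18.18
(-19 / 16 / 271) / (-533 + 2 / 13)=247 / 30035472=0.00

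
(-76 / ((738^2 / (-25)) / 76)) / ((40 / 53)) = 0.35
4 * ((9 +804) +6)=3276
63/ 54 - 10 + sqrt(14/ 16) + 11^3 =sqrt(14)/ 4 + 7933/ 6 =1323.10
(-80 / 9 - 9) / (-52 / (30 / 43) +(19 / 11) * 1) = 8855 / 36039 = 0.25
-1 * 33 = -33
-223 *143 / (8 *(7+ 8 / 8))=-31889 / 64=-498.27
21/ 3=7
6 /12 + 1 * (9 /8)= 13 /8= 1.62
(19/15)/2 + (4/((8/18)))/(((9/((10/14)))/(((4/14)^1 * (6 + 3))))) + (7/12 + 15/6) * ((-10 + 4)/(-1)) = 15413/735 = 20.97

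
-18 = -18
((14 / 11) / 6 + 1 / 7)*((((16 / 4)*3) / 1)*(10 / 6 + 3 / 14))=12956 / 1617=8.01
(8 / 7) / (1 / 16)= 128 / 7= 18.29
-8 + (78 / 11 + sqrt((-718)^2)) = 7888 / 11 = 717.09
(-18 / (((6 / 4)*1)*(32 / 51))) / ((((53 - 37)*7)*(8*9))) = -0.00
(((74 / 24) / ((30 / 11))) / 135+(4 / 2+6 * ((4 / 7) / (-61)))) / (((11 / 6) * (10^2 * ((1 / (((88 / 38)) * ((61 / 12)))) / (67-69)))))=-40511789 / 161595000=-0.25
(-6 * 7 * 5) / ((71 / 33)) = -6930 / 71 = -97.61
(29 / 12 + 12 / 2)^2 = 10201 / 144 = 70.84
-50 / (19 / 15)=-750 / 19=-39.47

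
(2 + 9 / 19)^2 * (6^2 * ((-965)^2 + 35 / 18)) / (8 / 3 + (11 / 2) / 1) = 25118963.72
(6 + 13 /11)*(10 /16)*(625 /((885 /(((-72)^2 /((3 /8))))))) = 28440000 /649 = 43821.26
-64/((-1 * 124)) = 16/31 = 0.52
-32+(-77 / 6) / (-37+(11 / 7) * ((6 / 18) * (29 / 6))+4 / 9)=-45189 / 1429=-31.62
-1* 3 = -3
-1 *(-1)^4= -1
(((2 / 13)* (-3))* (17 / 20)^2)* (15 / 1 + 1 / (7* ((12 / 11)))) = -367319 / 72800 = -5.05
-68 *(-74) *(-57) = -286824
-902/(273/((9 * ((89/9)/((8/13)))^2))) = -46440823/6048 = -7678.71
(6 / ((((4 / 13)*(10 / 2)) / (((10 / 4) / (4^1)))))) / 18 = 13 / 96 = 0.14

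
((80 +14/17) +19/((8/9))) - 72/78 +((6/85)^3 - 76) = 1614340339/63869000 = 25.28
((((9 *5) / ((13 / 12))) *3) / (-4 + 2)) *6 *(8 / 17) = -38880 / 221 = -175.93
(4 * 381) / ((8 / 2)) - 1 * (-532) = 913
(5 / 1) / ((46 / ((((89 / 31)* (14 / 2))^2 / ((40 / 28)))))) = 2716903 / 88412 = 30.73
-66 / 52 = -33 / 26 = -1.27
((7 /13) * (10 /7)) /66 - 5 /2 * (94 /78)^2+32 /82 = -4429913 /1371942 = -3.23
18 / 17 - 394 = -6680 / 17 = -392.94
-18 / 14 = -9 / 7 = -1.29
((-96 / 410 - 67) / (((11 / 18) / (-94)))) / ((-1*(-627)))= 706692 / 42845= 16.49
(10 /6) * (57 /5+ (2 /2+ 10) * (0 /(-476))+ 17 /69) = 4018 /207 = 19.41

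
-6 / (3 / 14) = -28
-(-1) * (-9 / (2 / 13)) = -58.50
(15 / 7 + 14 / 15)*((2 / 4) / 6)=323 / 1260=0.26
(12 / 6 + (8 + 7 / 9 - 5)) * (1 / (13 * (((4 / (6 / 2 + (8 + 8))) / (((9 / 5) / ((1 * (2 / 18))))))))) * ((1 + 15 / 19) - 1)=27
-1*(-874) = 874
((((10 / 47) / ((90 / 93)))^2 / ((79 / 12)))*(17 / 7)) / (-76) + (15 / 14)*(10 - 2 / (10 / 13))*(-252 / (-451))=139113150235 / 31403079939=4.43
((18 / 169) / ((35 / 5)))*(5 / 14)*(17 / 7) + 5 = 290600 / 57967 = 5.01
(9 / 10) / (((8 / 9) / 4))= 81 / 20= 4.05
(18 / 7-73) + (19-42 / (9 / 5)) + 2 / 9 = -4696 / 63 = -74.54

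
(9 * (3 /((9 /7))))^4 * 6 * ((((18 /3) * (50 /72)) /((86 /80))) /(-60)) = -3241350 /43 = -75380.23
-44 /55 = -4 /5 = -0.80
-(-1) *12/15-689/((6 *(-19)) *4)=2.31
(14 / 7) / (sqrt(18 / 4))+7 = 7.94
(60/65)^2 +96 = 16368/169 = 96.85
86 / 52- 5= -3.35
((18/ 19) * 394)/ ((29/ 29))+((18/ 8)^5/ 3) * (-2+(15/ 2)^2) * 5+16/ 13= 5653825585/ 1011712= 5588.37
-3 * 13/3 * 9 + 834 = 717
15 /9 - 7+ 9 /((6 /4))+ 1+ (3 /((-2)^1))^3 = -1.71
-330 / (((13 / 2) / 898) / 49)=-2233947.69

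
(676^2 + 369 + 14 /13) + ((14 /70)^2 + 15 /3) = 148639113 /325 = 457351.12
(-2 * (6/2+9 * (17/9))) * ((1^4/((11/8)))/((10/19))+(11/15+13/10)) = -4508/33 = -136.61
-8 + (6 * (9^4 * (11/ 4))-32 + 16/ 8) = 216437/ 2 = 108218.50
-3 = -3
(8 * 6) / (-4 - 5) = -16 / 3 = -5.33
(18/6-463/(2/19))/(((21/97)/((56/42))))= -1705454/63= -27070.70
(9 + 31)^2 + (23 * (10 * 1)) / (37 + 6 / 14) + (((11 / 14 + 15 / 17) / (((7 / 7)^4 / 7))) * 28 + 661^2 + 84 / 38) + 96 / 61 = 1132732977572 / 2581093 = 438857.87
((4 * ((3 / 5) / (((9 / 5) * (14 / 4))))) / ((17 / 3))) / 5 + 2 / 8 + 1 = 3007 / 2380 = 1.26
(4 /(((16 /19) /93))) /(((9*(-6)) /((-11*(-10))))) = -899.86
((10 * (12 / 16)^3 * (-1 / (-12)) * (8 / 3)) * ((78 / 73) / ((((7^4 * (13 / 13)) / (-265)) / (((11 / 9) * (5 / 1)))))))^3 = -850287432693359375 / 2756861963812565504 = -0.31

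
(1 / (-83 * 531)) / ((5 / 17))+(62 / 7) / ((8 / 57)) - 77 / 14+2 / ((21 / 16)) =364850509 / 6170220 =59.13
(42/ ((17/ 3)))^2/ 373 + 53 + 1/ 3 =17295148/ 323391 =53.48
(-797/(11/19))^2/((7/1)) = 229310449/847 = 270732.53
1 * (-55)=-55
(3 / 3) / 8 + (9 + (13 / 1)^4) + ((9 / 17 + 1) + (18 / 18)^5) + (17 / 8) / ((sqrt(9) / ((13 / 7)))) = 40803629 / 1428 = 28573.97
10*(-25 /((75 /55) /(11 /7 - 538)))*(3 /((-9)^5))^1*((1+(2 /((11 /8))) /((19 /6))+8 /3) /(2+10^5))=-242854625 /1178051110551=-0.00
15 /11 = 1.36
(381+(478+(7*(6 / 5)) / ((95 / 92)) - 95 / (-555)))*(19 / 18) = 22864352 / 24975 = 915.49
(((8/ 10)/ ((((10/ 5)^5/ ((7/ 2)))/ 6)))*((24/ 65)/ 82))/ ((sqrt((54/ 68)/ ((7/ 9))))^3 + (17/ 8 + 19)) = 5520580884/ 49215410816575 - 131167512*sqrt(714)/ 639800340615475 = 0.00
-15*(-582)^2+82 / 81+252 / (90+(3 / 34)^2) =-4757922049450 / 936441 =-5080856.19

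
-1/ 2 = -0.50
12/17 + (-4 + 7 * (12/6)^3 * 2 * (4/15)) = 6776/255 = 26.57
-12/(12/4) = -4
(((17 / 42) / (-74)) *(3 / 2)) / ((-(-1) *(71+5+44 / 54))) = -27 / 252784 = -0.00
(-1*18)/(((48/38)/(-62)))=1767/2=883.50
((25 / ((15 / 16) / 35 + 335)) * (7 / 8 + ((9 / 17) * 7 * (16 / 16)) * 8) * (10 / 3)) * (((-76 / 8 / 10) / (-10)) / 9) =2760415 / 34446114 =0.08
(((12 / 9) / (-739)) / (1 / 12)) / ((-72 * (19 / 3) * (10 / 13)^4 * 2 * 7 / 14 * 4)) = 28561 / 842460000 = 0.00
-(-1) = 1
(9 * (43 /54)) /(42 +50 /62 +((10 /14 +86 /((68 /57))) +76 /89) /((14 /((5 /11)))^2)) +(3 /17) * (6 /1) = 41754758837762 /34059363968499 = 1.23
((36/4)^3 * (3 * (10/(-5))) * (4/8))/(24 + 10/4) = -4374/53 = -82.53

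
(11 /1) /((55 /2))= 2 /5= 0.40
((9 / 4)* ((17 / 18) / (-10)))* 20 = -17 / 4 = -4.25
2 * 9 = 18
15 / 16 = 0.94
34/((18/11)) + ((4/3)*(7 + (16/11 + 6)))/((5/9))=27457/495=55.47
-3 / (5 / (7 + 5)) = -36 / 5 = -7.20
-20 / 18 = -10 / 9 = -1.11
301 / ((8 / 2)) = 301 / 4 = 75.25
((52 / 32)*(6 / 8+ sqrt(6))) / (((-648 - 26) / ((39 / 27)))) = -169*sqrt(6) / 48528 - 169 / 64704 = -0.01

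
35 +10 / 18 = 320 / 9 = 35.56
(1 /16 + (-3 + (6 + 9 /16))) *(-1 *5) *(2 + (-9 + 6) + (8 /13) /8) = 435 /26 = 16.73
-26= -26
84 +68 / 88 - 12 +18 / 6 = 1667 / 22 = 75.77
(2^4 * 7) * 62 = 6944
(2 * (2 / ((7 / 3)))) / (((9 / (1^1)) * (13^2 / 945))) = 180 / 169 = 1.07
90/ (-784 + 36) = -45/ 374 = -0.12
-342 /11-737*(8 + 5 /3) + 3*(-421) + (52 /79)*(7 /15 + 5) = -109687256 /13035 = -8414.83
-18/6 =-3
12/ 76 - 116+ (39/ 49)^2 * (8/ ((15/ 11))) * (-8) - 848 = -226629197/ 228095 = -993.57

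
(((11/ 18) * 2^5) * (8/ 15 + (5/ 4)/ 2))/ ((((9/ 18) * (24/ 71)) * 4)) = 108559/ 3240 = 33.51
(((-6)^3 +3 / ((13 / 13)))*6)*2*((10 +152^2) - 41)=-58974588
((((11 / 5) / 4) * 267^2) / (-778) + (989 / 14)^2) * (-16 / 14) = -5645.73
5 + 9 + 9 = 23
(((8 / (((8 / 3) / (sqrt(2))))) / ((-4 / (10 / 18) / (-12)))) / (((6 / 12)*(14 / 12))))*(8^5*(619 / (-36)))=-6829773.35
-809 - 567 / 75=-20414 / 25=-816.56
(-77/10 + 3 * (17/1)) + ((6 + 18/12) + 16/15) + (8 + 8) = 1018/15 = 67.87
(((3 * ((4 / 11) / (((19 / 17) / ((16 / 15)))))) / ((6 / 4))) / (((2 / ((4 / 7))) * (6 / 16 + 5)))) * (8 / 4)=69632 / 943635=0.07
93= 93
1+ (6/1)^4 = 1297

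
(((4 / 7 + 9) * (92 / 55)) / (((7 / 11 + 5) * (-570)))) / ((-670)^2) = -23 / 2071807500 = -0.00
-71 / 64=-1.11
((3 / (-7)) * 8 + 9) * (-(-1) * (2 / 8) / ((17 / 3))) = 117 / 476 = 0.25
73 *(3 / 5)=219 / 5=43.80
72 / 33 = 24 / 11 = 2.18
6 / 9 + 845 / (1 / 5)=12677 / 3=4225.67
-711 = -711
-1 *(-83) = 83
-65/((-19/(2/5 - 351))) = -22789/19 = -1199.42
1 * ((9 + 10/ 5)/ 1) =11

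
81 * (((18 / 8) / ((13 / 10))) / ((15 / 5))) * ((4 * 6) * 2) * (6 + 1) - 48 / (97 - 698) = 15701.62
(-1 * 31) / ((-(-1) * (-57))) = 31 / 57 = 0.54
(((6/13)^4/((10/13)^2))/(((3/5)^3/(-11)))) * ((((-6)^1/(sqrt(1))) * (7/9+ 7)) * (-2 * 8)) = -492800/169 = -2915.98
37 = 37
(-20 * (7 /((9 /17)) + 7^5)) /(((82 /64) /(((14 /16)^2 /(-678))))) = 37088590 /125091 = 296.49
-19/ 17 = -1.12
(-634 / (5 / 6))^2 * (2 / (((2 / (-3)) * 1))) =-43411248 / 25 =-1736449.92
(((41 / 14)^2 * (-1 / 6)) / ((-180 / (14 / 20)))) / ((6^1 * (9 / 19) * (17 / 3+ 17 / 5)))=31939 / 148055040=0.00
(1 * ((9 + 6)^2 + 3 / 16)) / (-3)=-1201 / 16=-75.06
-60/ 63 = -20/ 21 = -0.95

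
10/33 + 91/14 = 6.80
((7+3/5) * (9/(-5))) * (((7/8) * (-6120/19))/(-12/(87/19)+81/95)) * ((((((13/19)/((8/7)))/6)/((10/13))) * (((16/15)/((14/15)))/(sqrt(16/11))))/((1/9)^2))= -1275499953 * sqrt(11)/194840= -21711.94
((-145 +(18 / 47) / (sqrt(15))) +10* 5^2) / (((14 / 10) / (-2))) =-150 -12* sqrt(15) / 329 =-150.14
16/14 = 8/7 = 1.14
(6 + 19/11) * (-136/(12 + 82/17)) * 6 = -589560/1573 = -374.80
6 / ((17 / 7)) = 42 / 17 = 2.47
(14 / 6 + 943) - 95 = 2551 / 3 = 850.33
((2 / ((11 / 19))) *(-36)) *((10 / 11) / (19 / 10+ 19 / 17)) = -13600 / 363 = -37.47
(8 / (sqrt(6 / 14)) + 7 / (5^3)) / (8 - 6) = 7 / 250 + 4*sqrt(21) / 3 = 6.14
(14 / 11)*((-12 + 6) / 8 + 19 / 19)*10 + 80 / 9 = 1195 / 99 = 12.07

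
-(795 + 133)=-928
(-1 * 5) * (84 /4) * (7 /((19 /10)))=-7350 /19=-386.84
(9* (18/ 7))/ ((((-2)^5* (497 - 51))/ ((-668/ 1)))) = 13527/ 12488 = 1.08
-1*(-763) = 763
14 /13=1.08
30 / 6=5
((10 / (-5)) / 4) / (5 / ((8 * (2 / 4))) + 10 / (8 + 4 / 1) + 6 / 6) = -6 / 37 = -0.16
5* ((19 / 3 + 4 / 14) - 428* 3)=-134125 / 21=-6386.90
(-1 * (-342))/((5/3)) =1026/5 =205.20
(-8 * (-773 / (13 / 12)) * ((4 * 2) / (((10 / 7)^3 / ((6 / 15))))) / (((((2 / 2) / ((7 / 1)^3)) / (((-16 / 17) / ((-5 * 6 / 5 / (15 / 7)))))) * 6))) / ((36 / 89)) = 74001355456 / 248625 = 297642.46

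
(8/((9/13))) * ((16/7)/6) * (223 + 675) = 747136/189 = 3953.10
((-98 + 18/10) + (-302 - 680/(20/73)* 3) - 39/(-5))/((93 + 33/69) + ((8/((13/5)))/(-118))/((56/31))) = -9676935268/115415675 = -83.84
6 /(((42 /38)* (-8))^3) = -6859 /790272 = -0.01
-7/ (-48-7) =7/ 55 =0.13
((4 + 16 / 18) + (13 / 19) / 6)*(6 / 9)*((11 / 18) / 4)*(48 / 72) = 0.34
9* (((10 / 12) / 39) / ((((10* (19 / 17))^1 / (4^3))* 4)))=68 / 247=0.28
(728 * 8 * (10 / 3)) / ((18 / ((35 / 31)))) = 1019200 / 837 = 1217.68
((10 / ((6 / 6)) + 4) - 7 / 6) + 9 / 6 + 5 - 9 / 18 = 113 / 6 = 18.83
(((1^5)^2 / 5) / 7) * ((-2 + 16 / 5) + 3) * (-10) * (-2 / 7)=12 / 35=0.34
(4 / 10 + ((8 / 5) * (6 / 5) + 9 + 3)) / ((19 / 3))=1074 / 475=2.26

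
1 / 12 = 0.08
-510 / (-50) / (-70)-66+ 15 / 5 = -22101 / 350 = -63.15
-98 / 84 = -7 / 6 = -1.17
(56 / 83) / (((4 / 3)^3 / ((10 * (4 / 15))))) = 0.76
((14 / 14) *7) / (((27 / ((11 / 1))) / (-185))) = -14245 / 27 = -527.59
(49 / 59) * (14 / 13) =686 / 767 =0.89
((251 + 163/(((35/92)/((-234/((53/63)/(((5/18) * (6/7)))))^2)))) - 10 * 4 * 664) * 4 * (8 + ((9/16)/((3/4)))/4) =4772740036943/78652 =60681737.74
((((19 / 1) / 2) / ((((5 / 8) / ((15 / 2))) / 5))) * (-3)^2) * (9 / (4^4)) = 23085 / 128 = 180.35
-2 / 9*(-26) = 52 / 9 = 5.78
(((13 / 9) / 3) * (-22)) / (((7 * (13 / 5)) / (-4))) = 440 / 189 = 2.33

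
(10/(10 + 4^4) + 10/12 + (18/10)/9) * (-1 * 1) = -4273/3990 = -1.07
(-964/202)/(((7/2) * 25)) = -964/17675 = -0.05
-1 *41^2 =-1681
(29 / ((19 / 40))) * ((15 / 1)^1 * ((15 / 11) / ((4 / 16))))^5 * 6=4109810400000000000 / 3059969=1343088900573.83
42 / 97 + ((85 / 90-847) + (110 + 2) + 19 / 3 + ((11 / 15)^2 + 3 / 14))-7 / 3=-111353191 / 152775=-728.87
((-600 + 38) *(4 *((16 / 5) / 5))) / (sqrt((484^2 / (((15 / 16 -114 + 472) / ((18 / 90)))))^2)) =-1613783 / 146410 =-11.02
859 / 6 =143.17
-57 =-57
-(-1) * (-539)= -539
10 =10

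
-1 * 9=-9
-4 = -4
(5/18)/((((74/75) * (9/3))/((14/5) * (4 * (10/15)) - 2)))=1025/1998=0.51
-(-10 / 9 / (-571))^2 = -100 / 26409321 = -0.00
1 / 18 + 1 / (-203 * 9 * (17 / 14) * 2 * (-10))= 137 / 2465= 0.06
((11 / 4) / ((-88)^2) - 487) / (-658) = 195913 / 264704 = 0.74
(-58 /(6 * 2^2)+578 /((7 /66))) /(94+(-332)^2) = 457573 /9266712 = 0.05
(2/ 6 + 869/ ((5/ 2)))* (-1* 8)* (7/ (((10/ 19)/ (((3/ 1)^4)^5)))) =-3227028261217236/ 25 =-129081130448689.44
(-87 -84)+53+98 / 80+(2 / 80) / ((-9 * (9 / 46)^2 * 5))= -17027911 / 145800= -116.79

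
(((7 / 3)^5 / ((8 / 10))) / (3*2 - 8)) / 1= -84035 / 1944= -43.23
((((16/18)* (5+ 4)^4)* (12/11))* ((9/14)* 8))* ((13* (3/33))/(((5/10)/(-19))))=-1244595456/847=-1469416.12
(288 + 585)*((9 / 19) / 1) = 7857 / 19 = 413.53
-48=-48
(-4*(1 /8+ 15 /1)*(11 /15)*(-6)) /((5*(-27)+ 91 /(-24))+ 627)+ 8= 8.55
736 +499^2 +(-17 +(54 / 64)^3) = 8182844643 / 32768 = 249720.60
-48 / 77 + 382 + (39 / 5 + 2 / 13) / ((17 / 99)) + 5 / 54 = 1965513559 / 4594590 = 427.79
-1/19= -0.05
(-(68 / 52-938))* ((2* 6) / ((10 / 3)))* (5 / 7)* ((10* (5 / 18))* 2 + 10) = 487080 / 13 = 37467.69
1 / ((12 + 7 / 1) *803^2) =0.00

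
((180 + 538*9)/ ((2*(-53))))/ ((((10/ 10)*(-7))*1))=2511/ 371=6.77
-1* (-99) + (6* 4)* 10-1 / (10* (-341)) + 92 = 1469711 / 3410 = 431.00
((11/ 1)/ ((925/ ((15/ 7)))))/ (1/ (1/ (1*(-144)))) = -11/ 62160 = -0.00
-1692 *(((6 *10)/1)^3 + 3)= -365477076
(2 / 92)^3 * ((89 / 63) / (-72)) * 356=-0.00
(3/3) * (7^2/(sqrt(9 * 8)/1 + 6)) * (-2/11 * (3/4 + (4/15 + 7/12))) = 392/165 - 392 * sqrt(2)/165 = -0.98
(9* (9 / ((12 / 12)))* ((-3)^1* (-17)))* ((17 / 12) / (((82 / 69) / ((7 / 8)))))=11306547 / 2624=4308.90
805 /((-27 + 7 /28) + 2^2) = -460 /13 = -35.38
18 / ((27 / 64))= 128 / 3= 42.67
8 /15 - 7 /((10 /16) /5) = -832 /15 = -55.47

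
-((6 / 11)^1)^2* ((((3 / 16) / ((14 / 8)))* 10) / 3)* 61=-5490 / 847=-6.48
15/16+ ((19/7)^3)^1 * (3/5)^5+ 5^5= 53636495917/17150000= 3127.49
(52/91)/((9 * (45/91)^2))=4732/18225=0.26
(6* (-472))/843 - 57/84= -31771/7868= -4.04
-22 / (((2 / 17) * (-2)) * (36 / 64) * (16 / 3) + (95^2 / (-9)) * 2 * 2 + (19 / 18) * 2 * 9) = 3366 / 610901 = 0.01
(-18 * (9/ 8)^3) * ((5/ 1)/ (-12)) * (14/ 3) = 25515/ 512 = 49.83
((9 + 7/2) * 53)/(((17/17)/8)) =5300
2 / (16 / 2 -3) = 2 / 5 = 0.40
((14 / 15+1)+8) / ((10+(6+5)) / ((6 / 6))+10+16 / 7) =1043 / 3495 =0.30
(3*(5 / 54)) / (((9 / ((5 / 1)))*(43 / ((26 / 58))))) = 325 / 202014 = 0.00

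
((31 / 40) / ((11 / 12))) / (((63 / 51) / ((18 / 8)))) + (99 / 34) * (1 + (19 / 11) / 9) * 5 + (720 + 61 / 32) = 155152969 / 209440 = 740.80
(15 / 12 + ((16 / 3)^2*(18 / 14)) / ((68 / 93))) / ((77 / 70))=122015 / 2618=46.61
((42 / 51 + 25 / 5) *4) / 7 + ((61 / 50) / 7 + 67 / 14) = 24656 / 2975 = 8.29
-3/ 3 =-1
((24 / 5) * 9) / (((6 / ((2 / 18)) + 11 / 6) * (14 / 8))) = 5184 / 11725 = 0.44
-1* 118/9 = -118/9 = -13.11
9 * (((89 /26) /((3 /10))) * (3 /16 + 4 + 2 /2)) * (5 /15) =36935 /208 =177.57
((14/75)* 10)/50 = 14/375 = 0.04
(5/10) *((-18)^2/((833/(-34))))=-324/49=-6.61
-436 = -436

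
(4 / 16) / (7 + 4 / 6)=3 / 92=0.03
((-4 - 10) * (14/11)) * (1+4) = -89.09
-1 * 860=-860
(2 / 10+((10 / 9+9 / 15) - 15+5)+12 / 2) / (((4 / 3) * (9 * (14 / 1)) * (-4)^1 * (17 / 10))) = 47 / 25704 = 0.00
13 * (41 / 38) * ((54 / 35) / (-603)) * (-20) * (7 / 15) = 2132 / 6365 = 0.33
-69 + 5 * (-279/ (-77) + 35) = 9557/ 77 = 124.12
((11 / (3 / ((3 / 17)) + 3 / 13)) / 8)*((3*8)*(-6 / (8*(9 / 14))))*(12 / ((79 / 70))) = -15015 / 632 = -23.76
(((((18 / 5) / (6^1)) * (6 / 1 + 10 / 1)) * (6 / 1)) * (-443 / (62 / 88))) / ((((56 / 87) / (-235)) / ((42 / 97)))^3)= 4047846368475734550 / 28292863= 143069521401.06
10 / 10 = 1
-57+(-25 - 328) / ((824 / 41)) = -61441 / 824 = -74.56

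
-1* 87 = -87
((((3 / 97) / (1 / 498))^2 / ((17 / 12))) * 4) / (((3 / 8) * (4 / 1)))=446.54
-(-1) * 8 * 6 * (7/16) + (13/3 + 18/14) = 559/21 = 26.62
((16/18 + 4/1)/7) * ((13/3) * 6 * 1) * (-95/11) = -9880/63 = -156.83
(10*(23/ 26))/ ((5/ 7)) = 161/ 13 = 12.38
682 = 682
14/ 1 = 14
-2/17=-0.12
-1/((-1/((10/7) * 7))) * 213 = 2130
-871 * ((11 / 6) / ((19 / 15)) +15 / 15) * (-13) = 1053039 / 38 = 27711.55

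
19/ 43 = 0.44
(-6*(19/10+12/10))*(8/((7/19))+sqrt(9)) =-16089/35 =-459.69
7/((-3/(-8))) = 56/3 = 18.67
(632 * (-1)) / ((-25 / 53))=1339.84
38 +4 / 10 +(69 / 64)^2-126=-1770243 / 20480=-86.44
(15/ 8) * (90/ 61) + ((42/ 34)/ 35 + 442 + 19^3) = 7303.80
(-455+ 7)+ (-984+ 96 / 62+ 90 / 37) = -1637938 / 1147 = -1428.02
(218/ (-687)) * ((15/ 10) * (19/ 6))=-1.51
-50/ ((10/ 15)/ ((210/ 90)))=-175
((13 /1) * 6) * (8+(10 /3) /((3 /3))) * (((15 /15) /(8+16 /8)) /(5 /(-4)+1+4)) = 1768 /75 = 23.57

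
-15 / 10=-3 / 2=-1.50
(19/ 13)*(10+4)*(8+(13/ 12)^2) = 175693/ 936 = 187.71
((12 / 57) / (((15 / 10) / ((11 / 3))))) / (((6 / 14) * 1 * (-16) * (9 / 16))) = -616 / 4617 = -0.13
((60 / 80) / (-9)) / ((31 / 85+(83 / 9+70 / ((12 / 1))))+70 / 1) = -255 / 261386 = -0.00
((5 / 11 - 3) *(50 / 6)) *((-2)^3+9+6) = -148.48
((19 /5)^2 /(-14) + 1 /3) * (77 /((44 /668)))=-122411 /150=-816.07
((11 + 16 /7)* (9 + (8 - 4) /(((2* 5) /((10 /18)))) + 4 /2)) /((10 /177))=184729 /70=2638.99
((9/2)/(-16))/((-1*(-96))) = -3/1024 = -0.00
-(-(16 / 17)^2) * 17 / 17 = 256 / 289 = 0.89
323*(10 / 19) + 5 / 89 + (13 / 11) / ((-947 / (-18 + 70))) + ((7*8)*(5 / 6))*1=602599213 / 2781339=216.66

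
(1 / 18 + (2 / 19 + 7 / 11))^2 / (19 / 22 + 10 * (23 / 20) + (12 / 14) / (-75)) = 1573950175 / 30592869912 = 0.05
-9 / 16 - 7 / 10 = -101 / 80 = -1.26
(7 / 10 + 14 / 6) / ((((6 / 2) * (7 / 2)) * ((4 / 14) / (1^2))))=91 / 90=1.01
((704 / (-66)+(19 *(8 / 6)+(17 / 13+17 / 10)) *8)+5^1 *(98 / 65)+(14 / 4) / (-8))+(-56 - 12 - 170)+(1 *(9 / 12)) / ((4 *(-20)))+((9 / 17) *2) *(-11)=-144127 / 5440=-26.49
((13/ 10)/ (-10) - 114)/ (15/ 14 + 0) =-79891/ 750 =-106.52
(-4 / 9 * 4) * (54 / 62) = -48 / 31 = -1.55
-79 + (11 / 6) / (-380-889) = -601517 / 7614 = -79.00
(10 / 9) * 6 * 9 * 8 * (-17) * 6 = -48960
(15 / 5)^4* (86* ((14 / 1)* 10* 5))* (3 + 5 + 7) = 73143000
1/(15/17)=17/15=1.13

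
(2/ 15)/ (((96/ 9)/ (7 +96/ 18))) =37/ 240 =0.15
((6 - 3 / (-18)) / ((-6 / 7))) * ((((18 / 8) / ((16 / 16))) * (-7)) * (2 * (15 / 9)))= 9065 / 24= 377.71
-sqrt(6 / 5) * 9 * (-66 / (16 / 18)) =2673 * sqrt(30) / 20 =732.03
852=852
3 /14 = 0.21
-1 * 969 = -969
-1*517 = -517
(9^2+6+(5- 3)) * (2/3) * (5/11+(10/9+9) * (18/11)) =3026/3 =1008.67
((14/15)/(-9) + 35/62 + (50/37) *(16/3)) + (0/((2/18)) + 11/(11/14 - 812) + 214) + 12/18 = 781936600693/3517149330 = 222.32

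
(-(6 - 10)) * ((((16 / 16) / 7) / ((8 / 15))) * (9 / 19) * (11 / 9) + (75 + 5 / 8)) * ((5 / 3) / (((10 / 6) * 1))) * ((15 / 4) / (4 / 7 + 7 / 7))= 54975 / 76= 723.36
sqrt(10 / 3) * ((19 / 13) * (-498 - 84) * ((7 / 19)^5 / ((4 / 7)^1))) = -11411953 * sqrt(30) / 3388346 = -18.45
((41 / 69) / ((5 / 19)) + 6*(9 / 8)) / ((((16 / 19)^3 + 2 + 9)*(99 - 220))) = -85264229 / 13282424100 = -0.01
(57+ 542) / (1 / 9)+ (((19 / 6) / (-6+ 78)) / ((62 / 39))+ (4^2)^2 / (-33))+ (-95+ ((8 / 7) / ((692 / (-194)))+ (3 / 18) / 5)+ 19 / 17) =53467732816651 / 10109040480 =5289.10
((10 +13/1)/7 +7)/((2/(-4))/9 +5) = 1296/623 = 2.08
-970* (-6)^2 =-34920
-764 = -764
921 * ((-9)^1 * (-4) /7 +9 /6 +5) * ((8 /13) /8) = 150123 /182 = 824.85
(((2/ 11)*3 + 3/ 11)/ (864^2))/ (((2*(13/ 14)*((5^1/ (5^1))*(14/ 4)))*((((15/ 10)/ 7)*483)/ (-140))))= -35/ 153451584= -0.00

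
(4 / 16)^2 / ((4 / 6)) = 3 / 32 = 0.09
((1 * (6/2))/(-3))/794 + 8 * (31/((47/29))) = 153.02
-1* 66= -66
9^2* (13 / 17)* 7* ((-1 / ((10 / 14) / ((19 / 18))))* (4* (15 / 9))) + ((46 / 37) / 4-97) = -5495367 / 1258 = -4368.34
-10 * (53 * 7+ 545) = -9160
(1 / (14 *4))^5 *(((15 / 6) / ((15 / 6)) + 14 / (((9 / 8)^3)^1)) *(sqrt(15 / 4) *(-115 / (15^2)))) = -181631 *sqrt(15) / 36133511823360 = -0.00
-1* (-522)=522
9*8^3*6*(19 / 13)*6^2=18911232 / 13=1454710.15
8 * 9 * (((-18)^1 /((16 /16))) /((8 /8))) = -1296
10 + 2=12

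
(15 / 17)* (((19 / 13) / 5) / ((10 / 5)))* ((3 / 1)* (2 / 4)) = 171 / 884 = 0.19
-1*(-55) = 55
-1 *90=-90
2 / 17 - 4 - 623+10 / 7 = -74429 / 119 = -625.45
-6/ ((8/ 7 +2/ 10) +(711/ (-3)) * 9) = 105/ 37304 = 0.00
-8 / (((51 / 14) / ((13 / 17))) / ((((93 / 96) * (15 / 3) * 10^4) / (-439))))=70525000 / 380613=185.29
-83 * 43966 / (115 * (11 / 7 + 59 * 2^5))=-25544246 / 1521105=-16.79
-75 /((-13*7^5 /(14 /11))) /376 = 75 /64548484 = 0.00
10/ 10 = 1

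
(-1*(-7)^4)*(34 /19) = -81634 /19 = -4296.53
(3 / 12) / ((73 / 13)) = 13 / 292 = 0.04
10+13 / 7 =83 / 7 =11.86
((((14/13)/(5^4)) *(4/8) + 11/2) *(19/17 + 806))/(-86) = -1226506469/23757500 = -51.63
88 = 88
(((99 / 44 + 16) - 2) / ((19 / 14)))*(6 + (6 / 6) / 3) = 455 / 6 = 75.83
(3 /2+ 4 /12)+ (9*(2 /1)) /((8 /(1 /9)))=25 /12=2.08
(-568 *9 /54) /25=-284 /75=-3.79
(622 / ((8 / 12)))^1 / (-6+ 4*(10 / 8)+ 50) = 933 / 49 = 19.04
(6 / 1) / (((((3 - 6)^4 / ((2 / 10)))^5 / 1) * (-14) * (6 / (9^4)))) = -1 / 23250543750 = -0.00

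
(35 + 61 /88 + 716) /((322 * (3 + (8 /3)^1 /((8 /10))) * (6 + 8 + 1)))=66149 /2691920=0.02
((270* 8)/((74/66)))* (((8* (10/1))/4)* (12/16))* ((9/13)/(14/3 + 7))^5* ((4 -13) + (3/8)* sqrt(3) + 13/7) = -1227348109152/8081216279045 + 230127770466* sqrt(3)/28861486710875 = -0.14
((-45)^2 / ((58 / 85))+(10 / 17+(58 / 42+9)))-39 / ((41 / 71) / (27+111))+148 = -5257868251 / 848946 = -6193.41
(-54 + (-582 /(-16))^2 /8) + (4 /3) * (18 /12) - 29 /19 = 1088235 /9728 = 111.87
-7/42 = -1/6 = -0.17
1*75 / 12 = 25 / 4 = 6.25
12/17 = 0.71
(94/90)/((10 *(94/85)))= 17/180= 0.09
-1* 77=-77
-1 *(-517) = 517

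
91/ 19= 4.79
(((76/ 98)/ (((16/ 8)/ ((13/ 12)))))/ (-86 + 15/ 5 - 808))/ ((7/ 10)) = -1235/ 1833678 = -0.00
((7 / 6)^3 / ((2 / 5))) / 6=1715 / 2592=0.66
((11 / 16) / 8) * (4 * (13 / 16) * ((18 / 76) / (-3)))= -0.02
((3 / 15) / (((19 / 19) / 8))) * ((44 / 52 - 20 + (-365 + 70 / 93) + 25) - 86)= -4298248 / 6045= -711.04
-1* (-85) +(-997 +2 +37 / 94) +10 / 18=-909.05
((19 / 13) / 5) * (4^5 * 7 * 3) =408576 / 65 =6285.78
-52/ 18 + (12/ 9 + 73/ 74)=-379/ 666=-0.57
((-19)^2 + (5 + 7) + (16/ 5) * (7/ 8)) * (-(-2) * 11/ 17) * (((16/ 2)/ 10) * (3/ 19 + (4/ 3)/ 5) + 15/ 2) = 461807467/ 121125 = 3812.65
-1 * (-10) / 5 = 2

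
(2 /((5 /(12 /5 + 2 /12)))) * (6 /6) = 77 /75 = 1.03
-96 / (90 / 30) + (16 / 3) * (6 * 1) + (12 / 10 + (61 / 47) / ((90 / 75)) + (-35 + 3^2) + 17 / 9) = -92339 / 4230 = -21.83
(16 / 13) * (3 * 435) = 20880 / 13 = 1606.15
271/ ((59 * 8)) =271/ 472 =0.57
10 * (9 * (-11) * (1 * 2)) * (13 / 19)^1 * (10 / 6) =-42900 / 19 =-2257.89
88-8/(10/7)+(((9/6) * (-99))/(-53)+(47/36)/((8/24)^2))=102769/1060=96.95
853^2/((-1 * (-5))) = 727609/5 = 145521.80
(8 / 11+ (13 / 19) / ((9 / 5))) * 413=860279 / 1881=457.35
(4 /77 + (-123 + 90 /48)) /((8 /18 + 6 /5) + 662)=-3356145 /18396224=-0.18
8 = 8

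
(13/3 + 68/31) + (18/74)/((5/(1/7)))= 786902/120435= 6.53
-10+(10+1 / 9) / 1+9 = 82 / 9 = 9.11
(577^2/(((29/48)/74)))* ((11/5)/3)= 4336067296/145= 29903912.39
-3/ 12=-1/ 4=-0.25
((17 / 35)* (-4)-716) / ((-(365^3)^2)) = 25128 / 82760905001796875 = 0.00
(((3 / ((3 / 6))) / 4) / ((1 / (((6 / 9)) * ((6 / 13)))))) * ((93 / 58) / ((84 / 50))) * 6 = 6975 / 2639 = 2.64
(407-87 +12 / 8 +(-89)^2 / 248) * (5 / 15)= 87653 / 744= 117.81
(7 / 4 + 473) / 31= 1899 / 124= 15.31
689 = 689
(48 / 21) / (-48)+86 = 1805 / 21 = 85.95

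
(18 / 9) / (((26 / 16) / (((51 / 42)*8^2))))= 8704 / 91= 95.65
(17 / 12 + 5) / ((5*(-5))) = -77 / 300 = -0.26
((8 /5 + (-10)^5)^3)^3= -1952843767999328016127741954752493125707497337782272 /1953125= -999856009215655944257403900000000000000000000.00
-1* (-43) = 43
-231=-231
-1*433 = -433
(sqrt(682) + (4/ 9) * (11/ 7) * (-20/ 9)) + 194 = sqrt(682) + 109118/ 567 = 218.56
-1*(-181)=181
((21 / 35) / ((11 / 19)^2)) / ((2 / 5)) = 4.48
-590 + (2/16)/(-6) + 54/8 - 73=-656.27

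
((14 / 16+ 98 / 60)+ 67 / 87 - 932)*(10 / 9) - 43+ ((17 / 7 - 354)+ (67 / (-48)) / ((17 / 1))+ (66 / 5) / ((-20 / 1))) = -17731289551 / 12423600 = -1427.23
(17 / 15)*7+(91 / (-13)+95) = 1439 / 15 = 95.93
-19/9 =-2.11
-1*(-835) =835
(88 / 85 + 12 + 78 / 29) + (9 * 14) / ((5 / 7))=473588 / 2465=192.12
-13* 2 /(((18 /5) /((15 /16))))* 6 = -40.62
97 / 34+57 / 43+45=71899 / 1462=49.18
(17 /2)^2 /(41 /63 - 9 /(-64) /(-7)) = 291312 /2543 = 114.55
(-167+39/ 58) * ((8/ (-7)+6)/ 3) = -163999/ 609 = -269.29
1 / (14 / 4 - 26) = -2 / 45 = -0.04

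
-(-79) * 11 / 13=869 / 13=66.85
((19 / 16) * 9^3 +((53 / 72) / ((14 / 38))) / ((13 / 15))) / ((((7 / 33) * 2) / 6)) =125115969 / 10192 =12275.90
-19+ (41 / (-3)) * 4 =-221 / 3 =-73.67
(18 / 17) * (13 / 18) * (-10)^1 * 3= -390 / 17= -22.94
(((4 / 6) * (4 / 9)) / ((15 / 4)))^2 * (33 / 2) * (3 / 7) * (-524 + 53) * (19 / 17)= -16800256 / 722925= -23.24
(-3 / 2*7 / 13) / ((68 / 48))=-126 / 221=-0.57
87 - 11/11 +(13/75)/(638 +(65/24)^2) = 799185446/9292825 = 86.00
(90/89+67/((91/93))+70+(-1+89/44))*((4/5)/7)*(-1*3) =-150210993/3118115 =-48.17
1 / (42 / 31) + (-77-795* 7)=-236933 / 42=-5641.26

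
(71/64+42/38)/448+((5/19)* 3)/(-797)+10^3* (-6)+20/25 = -13023657578411/2170900480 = -5999.20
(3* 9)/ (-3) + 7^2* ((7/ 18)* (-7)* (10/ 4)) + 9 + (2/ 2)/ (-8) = -24019/ 72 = -333.60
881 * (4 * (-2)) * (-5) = 35240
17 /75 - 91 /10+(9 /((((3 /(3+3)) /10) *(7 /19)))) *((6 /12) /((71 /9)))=1646993 /74550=22.09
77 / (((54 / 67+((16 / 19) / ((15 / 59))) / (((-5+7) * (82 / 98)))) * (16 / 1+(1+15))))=60282915 / 69778112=0.86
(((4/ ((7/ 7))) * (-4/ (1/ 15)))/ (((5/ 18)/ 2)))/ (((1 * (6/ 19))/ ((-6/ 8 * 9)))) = 36936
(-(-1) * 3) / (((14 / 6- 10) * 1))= -9 / 23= -0.39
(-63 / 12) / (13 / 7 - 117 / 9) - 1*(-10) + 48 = 6081 / 104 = 58.47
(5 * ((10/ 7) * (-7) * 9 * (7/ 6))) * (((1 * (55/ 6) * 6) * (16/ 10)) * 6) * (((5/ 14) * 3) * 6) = -1782000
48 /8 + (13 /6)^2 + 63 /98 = 2857 /252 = 11.34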